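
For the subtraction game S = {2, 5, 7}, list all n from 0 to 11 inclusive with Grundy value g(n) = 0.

0, 1, 4, 10

Grundy values for subtraction set {2, 5, 7}:
k:     0  1  2  3  4  5  6  7  8  9 10 11
g(k):  0  0  1  1  0  2  1  3  2  2  0  3
The P-positions (g = 0) in 0..11 are 0, 1, 4, 10.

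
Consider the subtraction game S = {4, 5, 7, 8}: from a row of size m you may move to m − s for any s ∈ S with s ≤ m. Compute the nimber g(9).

2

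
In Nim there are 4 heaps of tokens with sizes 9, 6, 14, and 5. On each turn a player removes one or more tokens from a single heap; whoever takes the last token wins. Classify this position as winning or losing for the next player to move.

Nim-sum: 9 ⊕ 6 ⊕ 14 ⊕ 5 = 4.
The nim-sum is 4 ≠ 0, so this is an N-position: the player to move can win.

Winning position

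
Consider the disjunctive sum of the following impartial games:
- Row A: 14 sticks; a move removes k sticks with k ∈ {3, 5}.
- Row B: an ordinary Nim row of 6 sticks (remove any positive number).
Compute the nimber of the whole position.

Build the Grundy sequence for row A with g(k) = mex{g(k−s) : s ∈ {3, 5}, s ≤ k}:
g(0) = mex{} = 0
g(1) = mex{} = 0
g(2) = mex{} = 0
g(3) = mex{0} = 1
g(4) = mex{0} = 1
g(5) = mex{0} = 1
g(6) = mex{0,1} = 2
g(7) = mex{0,1} = 2
g(8) = mex{1} = 0
g(9) = mex{1,2} = 0
g(10) = mex{1,2} = 0
g(11) = mex{0,2} = 1
g(12) = mex{0,2} = 1
g(13) = mex{0} = 1
g(14) = mex{0,1} = 2
So g(14) = 2.
Row B is a plain Nim row of size 6, so its Grundy value is 6.
By the Sprague-Grundy theorem, the Grundy value of a sum of independent games is the XOR of the component values.
Combined value = 2 ⊕ 6 = 4.

4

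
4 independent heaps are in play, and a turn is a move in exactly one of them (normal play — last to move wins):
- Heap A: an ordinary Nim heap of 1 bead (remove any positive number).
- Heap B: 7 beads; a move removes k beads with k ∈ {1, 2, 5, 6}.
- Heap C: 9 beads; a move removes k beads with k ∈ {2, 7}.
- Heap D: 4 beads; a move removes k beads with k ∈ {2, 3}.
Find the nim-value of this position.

3

Heap A is a plain Nim heap of size 1, so its Grundy value is 1.
For heap B, compute g(0), g(1), … with moves {1, 2, 5, 6}:
g(0) = mex{} = 0
g(1) = mex{0} = 1
g(2) = mex{0,1} = 2
g(3) = mex{1,2} = 0
g(4) = mex{0,2} = 1
g(5) = mex{0,1} = 2
g(6) = mex{0,1,2} = 3
g(7) = mex{1,2,3} = 0
So g(7) = 0.
Build the Grundy sequence for heap C with g(k) = mex{g(k−s) : s ∈ {2, 7}, s ≤ k}:
k:     0  1  2  3  4  5  6  7  8  9
g(k):  0  0  1  1  0  0  1  1  2  0
So g(9) = 0.
Build the Grundy sequence for heap D with g(k) = mex{g(k−s) : s ∈ {2, 3}, s ≤ k}:
k:     0  1  2  3  4
g(k):  0  0  1  1  2
So g(4) = 2.
By the Sprague-Grundy theorem, the Grundy value of a sum of independent games is the XOR of the component values.
Combined value = 1 ⊕ 0 ⊕ 0 ⊕ 2 = 3.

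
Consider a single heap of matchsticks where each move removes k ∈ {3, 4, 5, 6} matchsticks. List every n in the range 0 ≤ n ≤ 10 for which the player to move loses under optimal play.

0, 1, 2, 9, 10

Compute g(0), g(1), … for moves {3, 4, 5, 6}:
g(0) = mex{} = 0
g(1) = mex{} = 0
g(2) = mex{} = 0
g(3) = mex{0} = 1
g(4) = mex{0} = 1
g(5) = mex{0} = 1
g(6) = mex{0,1} = 2
g(7) = mex{0,1} = 2
g(8) = mex{0,1} = 2
g(9) = mex{1,2} = 0
g(10) = mex{1,2} = 0
The P-positions (g = 0) in 0..10 are 0, 1, 2, 9, 10.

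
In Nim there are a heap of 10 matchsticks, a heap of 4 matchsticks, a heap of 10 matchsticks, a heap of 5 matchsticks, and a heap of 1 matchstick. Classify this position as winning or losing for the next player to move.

Losing position

Bitwise XOR of the heap sizes:
  1010  (10)
  0100  (4)
  1010  (10)
  0101  (5)
  0001  (1)
  ----
  0000  (0)
The nim-sum is 0, so this is a P-position: the player to move is in a losing position under optimal play.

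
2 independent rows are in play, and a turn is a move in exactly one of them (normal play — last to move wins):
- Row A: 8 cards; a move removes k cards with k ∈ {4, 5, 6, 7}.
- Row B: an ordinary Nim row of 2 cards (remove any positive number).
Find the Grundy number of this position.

0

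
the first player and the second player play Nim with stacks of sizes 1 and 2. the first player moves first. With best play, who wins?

Nim-sum: 1 XOR 2 = 3.
The nim-sum is 3 ≠ 0, so this is an N-position: the player to move can win; the first player has a winning move.

the first player wins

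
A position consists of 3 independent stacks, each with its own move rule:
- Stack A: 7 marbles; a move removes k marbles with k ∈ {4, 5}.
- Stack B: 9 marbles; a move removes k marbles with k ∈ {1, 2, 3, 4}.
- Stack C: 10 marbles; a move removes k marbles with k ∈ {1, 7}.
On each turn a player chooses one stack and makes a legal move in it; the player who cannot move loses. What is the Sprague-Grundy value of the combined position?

For stack A, compute g(0), g(1), … with moves {4, 5}:
g(0) = mex{} = 0
g(1) = mex{} = 0
g(2) = mex{} = 0
g(3) = mex{} = 0
g(4) = mex{0} = 1
g(5) = mex{0} = 1
g(6) = mex{0} = 1
g(7) = mex{0} = 1
So g(7) = 1.
Build the Grundy sequence for stack B with g(k) = mex{g(k−s) : s ∈ {1, 2, 3, 4}, s ≤ k}:
k:     0  1  2  3  4  5  6  7  8  9
g(k):  0  1  2  3  4  0  1  2  3  4
So g(9) = 4.
For stack C, compute g(0), g(1), … with moves {1, 7}:
g(0) = mex{} = 0
g(1) = mex{0} = 1
g(2) = mex{1} = 0
g(3) = mex{0} = 1
g(4) = mex{1} = 0
g(5) = mex{0} = 1
g(6) = mex{1} = 0
g(7) = mex{0} = 1
g(8) = mex{1} = 0
g(9) = mex{0} = 1
g(10) = mex{1} = 0
So g(10) = 0.
The value of a disjunctive sum is the nim-sum of the parts.
Combined value = 1 XOR 4 XOR 0 = 5.

5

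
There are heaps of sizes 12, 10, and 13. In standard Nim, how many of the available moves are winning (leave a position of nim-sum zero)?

Nim-sum: 12 ⊕ 10 ⊕ 13 = 11.
The overall nim-sum is X = 11. A heap of size p has a winning move iff p XOR X < p (reduce it to p XOR X).
  12: 12 XOR 11 = 7 < 12 — winning move (to 7).
  10: 10 XOR 11 = 1 < 10 — winning move (to 1).
  13: 13 XOR 11 = 6 < 13 — winning move (to 6).
That gives 3 winning moves.

3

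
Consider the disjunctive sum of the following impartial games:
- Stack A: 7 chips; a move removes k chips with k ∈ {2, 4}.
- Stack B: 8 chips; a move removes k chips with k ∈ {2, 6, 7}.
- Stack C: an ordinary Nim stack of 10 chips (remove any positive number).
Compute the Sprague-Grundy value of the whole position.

8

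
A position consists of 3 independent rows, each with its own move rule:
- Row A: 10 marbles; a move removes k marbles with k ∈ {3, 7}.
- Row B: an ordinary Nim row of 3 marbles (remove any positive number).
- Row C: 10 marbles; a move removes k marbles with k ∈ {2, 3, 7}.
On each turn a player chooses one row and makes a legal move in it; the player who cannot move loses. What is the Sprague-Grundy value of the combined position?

3

For row A, compute g(0), g(1), … with moves {3, 7}:
g(0) = mex{} = 0
g(1) = mex{} = 0
g(2) = mex{} = 0
g(3) = mex{0} = 1
g(4) = mex{0} = 1
g(5) = mex{0} = 1
g(6) = mex{1} = 0
g(7) = mex{0,1} = 2
g(8) = mex{0,1} = 2
g(9) = mex{0} = 1
g(10) = mex{1,2} = 0
So g(10) = 0.
Row B is a plain Nim row of size 3, so its Grundy value is 3.
For row C, compute g(0), g(1), … with moves {2, 3, 7}:
k:     0  1  2  3  4  5  6  7  8  9 10
g(k):  0  0  1  1  2  0  0  1  1  2  0
So g(10) = 0.
By the Sprague-Grundy theorem, the Grundy value of a sum of independent games is the XOR of the component values.
Combined value = 0 ⊕ 3 ⊕ 0 = 3.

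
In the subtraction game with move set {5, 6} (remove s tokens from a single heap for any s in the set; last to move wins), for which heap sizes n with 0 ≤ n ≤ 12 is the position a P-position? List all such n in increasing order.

0, 1, 2, 3, 4, 11, 12

Compute g(0), g(1), … for moves {5, 6}:
g(0) = mex{} = 0
g(1) = mex{} = 0
g(2) = mex{} = 0
g(3) = mex{} = 0
g(4) = mex{} = 0
g(5) = mex{0} = 1
g(6) = mex{0} = 1
g(7) = mex{0} = 1
g(8) = mex{0} = 1
g(9) = mex{0} = 1
g(10) = mex{0,1} = 2
g(11) = mex{1} = 0
g(12) = mex{1} = 0
The P-positions (g = 0) in 0..12 are 0, 1, 2, 3, 4, 11, 12.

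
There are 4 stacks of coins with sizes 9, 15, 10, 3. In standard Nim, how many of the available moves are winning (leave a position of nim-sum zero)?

3

Compute the nim-sum pairwise:
9 ⊕ 15 = 6
6 ⊕ 10 = 12
12 ⊕ 3 = 15
The overall nim-sum is X = 15. A stack of size p has a winning move iff p XOR X < p (reduce it to p XOR X).
  9: 9 XOR 15 = 6 < 9 — winning move (to 6).
  15: 15 XOR 15 = 0 < 15 — winning move (to 0).
  10: 10 XOR 15 = 5 < 10 — winning move (to 5).
  3: 3 XOR 15 = 12 ≥ 3 — no move.
That gives 3 winning moves.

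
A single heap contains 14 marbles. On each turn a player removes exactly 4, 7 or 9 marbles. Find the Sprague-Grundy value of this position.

Compute g(0), g(1), … for moves {4, 7, 9}:
k:     0  1  2  3  4  5  6  7  8  9 10 11 12 13 14
g(k):  0  0  0  0  1  1  1  1  2  2  2  2  3  0  0
So g(14) = 0.

0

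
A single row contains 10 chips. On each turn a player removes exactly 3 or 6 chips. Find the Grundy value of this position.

0

Compute g(0), g(1), … for moves {3, 6}:
k:     0  1  2  3  4  5  6  7  8  9 10
g(k):  0  0  0  1  1  1  2  2  2  0  0
So g(10) = 0.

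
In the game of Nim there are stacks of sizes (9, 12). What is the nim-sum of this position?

5

In binary:
  1001  (9)
  1100  (12)
  ----
  0101  (5)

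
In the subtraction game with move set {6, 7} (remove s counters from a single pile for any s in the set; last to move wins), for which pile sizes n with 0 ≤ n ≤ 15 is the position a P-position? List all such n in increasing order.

0, 1, 2, 3, 4, 5, 13, 14, 15

Compute g(0), g(1), … for moves {6, 7}:
k:     0  1  2  3  4  5  6  7  8  9 10 11 12 13 14 15
g(k):  0  0  0  0  0  0  1  1  1  1  1  1  2  0  0  0
The P-positions (g = 0) in 0..15 are 0, 1, 2, 3, 4, 5, 13, 14, 15.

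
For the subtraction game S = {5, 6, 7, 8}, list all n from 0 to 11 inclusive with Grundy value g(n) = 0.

0, 1, 2, 3, 4

Grundy values for subtraction set {5, 6, 7, 8}:
g(0) = mex{} = 0
g(1) = mex{} = 0
g(2) = mex{} = 0
g(3) = mex{} = 0
g(4) = mex{} = 0
g(5) = mex{0} = 1
g(6) = mex{0} = 1
g(7) = mex{0} = 1
g(8) = mex{0} = 1
g(9) = mex{0} = 1
g(10) = mex{0,1} = 2
g(11) = mex{0,1} = 2
The P-positions (g = 0) in 0..11 are 0, 1, 2, 3, 4.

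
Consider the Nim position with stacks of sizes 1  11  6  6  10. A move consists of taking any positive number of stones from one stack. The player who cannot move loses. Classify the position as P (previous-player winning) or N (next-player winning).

Compute the nim-sum pairwise:
1 ^ 11 = 10
10 ^ 6 = 12
12 ^ 6 = 10
10 ^ 10 = 0
The nim-sum is 0, so this is a P-position: the player to move is in a losing position under optimal play.

P-position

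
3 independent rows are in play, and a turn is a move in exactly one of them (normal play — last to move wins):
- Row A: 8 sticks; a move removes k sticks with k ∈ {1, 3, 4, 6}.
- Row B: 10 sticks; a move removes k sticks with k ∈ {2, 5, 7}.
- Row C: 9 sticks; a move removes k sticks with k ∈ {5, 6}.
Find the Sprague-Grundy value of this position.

0

Build the Grundy sequence for row A with g(k) = mex{g(k−s) : s ∈ {1, 3, 4, 6}, s ≤ k}:
k:     0  1  2  3  4  5  6  7  8
g(k):  0  1  0  1  2  3  2  0  1
So g(8) = 1.
For row B, compute g(0), g(1), … with moves {2, 5, 7}:
g(0) = mex{} = 0
g(1) = mex{} = 0
g(2) = mex{0} = 1
g(3) = mex{0} = 1
g(4) = mex{1} = 0
g(5) = mex{0,1} = 2
g(6) = mex{0} = 1
g(7) = mex{0,1,2} = 3
g(8) = mex{0,1} = 2
g(9) = mex{0,1,3} = 2
g(10) = mex{1,2} = 0
So g(10) = 0.
Build the Grundy sequence for row C with g(k) = mex{g(k−s) : s ∈ {5, 6}, s ≤ k}:
k:     0  1  2  3  4  5  6  7  8  9
g(k):  0  0  0  0  0  1  1  1  1  1
So g(9) = 1.
By the Sprague-Grundy theorem, the Grundy value of a sum of independent games is the XOR of the component values.
Combined value = 1 ⊕ 0 ⊕ 1 = 0.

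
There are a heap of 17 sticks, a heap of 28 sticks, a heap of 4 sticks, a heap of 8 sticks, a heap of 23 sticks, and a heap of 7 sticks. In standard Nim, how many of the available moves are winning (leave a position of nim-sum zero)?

Bitwise XOR of the heap sizes:
  10001  (17)
  11100  (28)
  00100  (4)
  01000  (8)
  10111  (23)
  00111  (7)
  -----
  10001  (17)
The overall nim-sum is X = 17. A heap of size p has a winning move iff p XOR X < p (reduce it to p XOR X).
  17: 17 XOR 17 = 0 < 17 — winning move (to 0).
  28: 28 XOR 17 = 13 < 28 — winning move (to 13).
  4: 4 XOR 17 = 21 ≥ 4 — no move.
  8: 8 XOR 17 = 25 ≥ 8 — no move.
  23: 23 XOR 17 = 6 < 23 — winning move (to 6).
  7: 7 XOR 17 = 22 ≥ 7 — no move.
That gives 3 winning moves.

3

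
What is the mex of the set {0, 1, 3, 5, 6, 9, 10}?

2

The values 0, 1 are all present; 2 is the first non-negative integer missing from the set.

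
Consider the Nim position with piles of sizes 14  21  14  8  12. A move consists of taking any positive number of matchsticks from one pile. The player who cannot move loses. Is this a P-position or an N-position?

In binary:
  01110  (14)
  10101  (21)
  01110  (14)
  01000  (8)
  01100  (12)
  -----
  10001  (17)
The nim-sum is 17 ≠ 0, so this is an N-position: the player to move can win.

N-position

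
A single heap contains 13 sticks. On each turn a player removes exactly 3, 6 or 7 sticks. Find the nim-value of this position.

Grundy values for subtraction set {3, 6, 7}:
g(0) = mex{} = 0
g(1) = mex{} = 0
g(2) = mex{} = 0
g(3) = mex{0} = 1
g(4) = mex{0} = 1
g(5) = mex{0} = 1
g(6) = mex{0,1} = 2
g(7) = mex{0,1} = 2
g(8) = mex{0,1} = 2
g(9) = mex{0,1,2} = 3
g(10) = mex{1,2} = 0
g(11) = mex{1,2} = 0
g(12) = mex{1,2,3} = 0
g(13) = mex{0,2} = 1
So g(13) = 1.

1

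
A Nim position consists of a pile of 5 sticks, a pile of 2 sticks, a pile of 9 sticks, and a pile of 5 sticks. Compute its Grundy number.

Compute the nim-sum pairwise:
5 ^ 2 = 7
7 ^ 9 = 14
14 ^ 5 = 11

11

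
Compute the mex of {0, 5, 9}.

1

0 is in the set but 1 is not, so the mex is 1.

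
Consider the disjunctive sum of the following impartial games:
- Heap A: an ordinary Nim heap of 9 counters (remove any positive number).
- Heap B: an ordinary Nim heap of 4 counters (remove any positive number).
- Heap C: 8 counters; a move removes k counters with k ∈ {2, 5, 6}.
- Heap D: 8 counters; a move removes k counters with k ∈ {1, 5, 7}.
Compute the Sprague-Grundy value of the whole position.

13

Heap A is a plain Nim heap of size 9, so its Grundy value is 9.
Heap B is a plain Nim heap of size 4, so its Grundy value is 4.
Build the Grundy sequence for heap C with g(k) = mex{g(k−s) : s ∈ {2, 5, 6}, s ≤ k}:
g(0) = mex{} = 0
g(1) = mex{} = 0
g(2) = mex{0} = 1
g(3) = mex{0} = 1
g(4) = mex{1} = 0
g(5) = mex{0,1} = 2
g(6) = mex{0} = 1
g(7) = mex{0,1,2} = 3
g(8) = mex{1} = 0
So g(8) = 0.
Build the Grundy sequence for heap D with g(k) = mex{g(k−s) : s ∈ {1, 5, 7}, s ≤ k}:
k:     0  1  2  3  4  5  6  7  8
g(k):  0  1  0  1  0  1  0  1  0
So g(8) = 0.
The value of a disjunctive sum is the nim-sum of the parts.
Combined value = 9 ⊕ 4 ⊕ 0 ⊕ 0 = 13.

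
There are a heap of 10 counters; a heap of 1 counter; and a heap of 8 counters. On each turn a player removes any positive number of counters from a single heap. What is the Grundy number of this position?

3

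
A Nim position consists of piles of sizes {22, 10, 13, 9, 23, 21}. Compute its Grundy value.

26

Nim-sum: 22 ^ 10 ^ 13 ^ 9 ^ 23 ^ 21 = 26.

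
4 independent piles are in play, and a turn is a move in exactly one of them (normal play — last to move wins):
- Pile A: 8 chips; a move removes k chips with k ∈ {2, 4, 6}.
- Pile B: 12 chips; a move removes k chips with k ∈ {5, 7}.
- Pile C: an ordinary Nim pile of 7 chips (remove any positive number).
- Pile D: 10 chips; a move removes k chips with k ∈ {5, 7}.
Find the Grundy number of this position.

For pile A, compute g(0), g(1), … with moves {2, 4, 6}:
k:     0  1  2  3  4  5  6  7  8
g(k):  0  0  1  1  2  2  3  3  0
So g(8) = 0.
For pile B, compute g(0), g(1), … with moves {5, 7}:
g(0) = mex{} = 0
g(1) = mex{} = 0
g(2) = mex{} = 0
g(3) = mex{} = 0
g(4) = mex{} = 0
g(5) = mex{0} = 1
g(6) = mex{0} = 1
g(7) = mex{0} = 1
g(8) = mex{0} = 1
g(9) = mex{0} = 1
g(10) = mex{0,1} = 2
g(11) = mex{0,1} = 2
g(12) = mex{1} = 0
So g(12) = 0.
Pile C is a plain Nim pile of size 7, so its Grundy value is 7.
Build the Grundy sequence for pile D with g(k) = mex{g(k−s) : s ∈ {5, 7}, s ≤ k}:
k:     0  1  2  3  4  5  6  7  8  9 10
g(k):  0  0  0  0  0  1  1  1  1  1  2
So g(10) = 2.
By the Sprague-Grundy theorem, the Grundy value of a sum of independent games is the XOR of the component values.
Combined value = 0 ⊕ 0 ⊕ 7 ⊕ 2 = 5.

5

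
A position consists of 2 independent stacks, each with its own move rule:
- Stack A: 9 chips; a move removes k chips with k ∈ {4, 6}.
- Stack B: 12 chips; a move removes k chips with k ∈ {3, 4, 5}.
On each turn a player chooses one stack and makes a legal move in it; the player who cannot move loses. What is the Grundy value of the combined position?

Build the Grundy sequence for stack A with g(k) = mex{g(k−s) : s ∈ {4, 6}, s ≤ k}:
k:     0  1  2  3  4  5  6  7  8  9
g(k):  0  0  0  0  1  1  1  1  2  2
So g(9) = 2.
For stack B, compute g(0), g(1), … with moves {3, 4, 5}:
g(0) = mex{} = 0
g(1) = mex{} = 0
g(2) = mex{} = 0
g(3) = mex{0} = 1
g(4) = mex{0} = 1
g(5) = mex{0} = 1
g(6) = mex{0,1} = 2
g(7) = mex{0,1} = 2
g(8) = mex{1} = 0
g(9) = mex{1,2} = 0
g(10) = mex{1,2} = 0
g(11) = mex{0,2} = 1
g(12) = mex{0,2} = 1
So g(12) = 1.
The value of a disjunctive sum is the nim-sum of the parts.
Combined value = 2 XOR 1 = 3.

3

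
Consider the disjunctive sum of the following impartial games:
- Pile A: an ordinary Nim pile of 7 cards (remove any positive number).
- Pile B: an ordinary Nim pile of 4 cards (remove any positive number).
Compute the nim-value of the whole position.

Pile A is a plain Nim pile of size 7, so its Grundy value is 7.
Pile B is a plain Nim pile of size 4, so its Grundy value is 4.
By the Sprague-Grundy theorem, the Grundy value of a sum of independent games is the XOR of the component values.
Combined value = 7 ⊕ 4 = 3.

3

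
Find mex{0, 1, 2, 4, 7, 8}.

The values 0, 1, 2 are all present; 3 is the first non-negative integer missing from the set.

3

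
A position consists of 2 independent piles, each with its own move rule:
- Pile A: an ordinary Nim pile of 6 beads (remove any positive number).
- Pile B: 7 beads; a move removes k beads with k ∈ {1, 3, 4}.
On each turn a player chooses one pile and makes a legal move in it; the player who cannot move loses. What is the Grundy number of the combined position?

6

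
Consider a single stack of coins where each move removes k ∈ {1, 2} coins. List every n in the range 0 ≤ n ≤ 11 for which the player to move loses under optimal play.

0, 3, 6, 9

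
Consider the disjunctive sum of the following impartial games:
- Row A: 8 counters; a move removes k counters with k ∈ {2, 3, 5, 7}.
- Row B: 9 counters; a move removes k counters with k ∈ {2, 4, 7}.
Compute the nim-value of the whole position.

4

Grundy values for row A (subtraction set {2, 3, 5, 7}):
g(0) = mex{} = 0
g(1) = mex{} = 0
g(2) = mex{0} = 1
g(3) = mex{0} = 1
g(4) = mex{0,1} = 2
g(5) = mex{0,1} = 2
g(6) = mex{0,1,2} = 3
g(7) = mex{0,1,2} = 3
g(8) = mex{0,1,2,3} = 4
So g(8) = 4.
Build the Grundy sequence for row B with g(k) = mex{g(k−s) : s ∈ {2, 4, 7}, s ≤ k}:
k:     0  1  2  3  4  5  6  7  8  9
g(k):  0  0  1  1  2  2  0  3  1  0
So g(9) = 0.
By the Sprague-Grundy theorem, the Grundy value of a sum of independent games is the XOR of the component values.
Combined value = 4 ⊕ 0 = 4.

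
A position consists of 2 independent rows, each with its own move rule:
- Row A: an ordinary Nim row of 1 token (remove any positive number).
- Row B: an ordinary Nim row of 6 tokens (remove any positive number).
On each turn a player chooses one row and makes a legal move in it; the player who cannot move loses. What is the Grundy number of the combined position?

7

Row A is a plain Nim row of size 1, so its Grundy value is 1.
Row B is a plain Nim row of size 6, so its Grundy value is 6.
By the Sprague-Grundy theorem, the Grundy value of a sum of independent games is the XOR of the component values.
Combined value = 1 ⊕ 6 = 7.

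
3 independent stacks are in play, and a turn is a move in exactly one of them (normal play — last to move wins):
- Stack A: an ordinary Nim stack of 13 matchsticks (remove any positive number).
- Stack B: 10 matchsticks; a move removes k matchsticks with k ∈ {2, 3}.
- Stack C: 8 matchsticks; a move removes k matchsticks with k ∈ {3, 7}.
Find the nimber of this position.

15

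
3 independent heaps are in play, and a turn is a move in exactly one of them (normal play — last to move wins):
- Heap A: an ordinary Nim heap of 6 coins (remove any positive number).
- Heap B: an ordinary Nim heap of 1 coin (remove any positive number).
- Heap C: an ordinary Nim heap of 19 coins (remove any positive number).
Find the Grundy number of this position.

20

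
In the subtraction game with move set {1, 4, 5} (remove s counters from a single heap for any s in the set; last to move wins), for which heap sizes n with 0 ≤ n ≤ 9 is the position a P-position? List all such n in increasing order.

0, 2, 8

Build the Grundy sequence with g(k) = mex{g(k−s) : s ∈ {1, 4, 5}, s ≤ k}:
k:     0  1  2  3  4  5  6  7  8  9
g(k):  0  1  0  1  2  3  2  3  0  1
The P-positions (g = 0) in 0..9 are 0, 2, 8.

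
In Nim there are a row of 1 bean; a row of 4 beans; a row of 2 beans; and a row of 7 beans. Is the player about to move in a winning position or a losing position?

Write each in binary and XOR column by column:
  001  (1)
  100  (4)
  010  (2)
  111  (7)
  ---
  000  (0)
The nim-sum is 0, so this is a P-position: the player to move is in a losing position under optimal play.

Losing position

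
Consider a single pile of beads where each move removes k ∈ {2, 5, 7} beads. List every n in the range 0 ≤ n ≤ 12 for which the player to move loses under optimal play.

Compute g(0), g(1), … for moves {2, 5, 7}:
k:     0  1  2  3  4  5  6  7  8  9 10 11 12
g(k):  0  0  1  1  0  2  1  3  2  2  0  3  1
The P-positions (g = 0) in 0..12 are 0, 1, 4, 10.

0, 1, 4, 10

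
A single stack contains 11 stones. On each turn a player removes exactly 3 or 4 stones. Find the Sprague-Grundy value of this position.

1

Compute g(0), g(1), … for moves {3, 4}:
k:     0  1  2  3  4  5  6  7  8  9 10 11
g(k):  0  0  0  1  1  1  2  0  0  0  1  1
So g(11) = 1.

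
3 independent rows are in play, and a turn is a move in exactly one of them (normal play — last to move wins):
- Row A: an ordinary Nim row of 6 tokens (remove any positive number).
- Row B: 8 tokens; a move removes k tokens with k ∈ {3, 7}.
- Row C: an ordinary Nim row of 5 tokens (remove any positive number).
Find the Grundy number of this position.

Row A is a plain Nim row of size 6, so its Grundy value is 6.
Grundy values for row B (subtraction set {3, 7}):
g(0) = mex{} = 0
g(1) = mex{} = 0
g(2) = mex{} = 0
g(3) = mex{0} = 1
g(4) = mex{0} = 1
g(5) = mex{0} = 1
g(6) = mex{1} = 0
g(7) = mex{0,1} = 2
g(8) = mex{0,1} = 2
So g(8) = 2.
Row C is a plain Nim row of size 5, so its Grundy value is 5.
By the Sprague-Grundy theorem, the Grundy value of a sum of independent games is the XOR of the component values.
Combined value = 6 XOR 2 XOR 5 = 1.

1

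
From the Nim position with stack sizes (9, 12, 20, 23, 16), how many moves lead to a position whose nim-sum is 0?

3

Compute the nim-sum pairwise:
9 ^ 12 = 5
5 ^ 20 = 17
17 ^ 23 = 6
6 ^ 16 = 22
The overall nim-sum is X = 22. A stack of size p has a winning move iff p XOR X < p (reduce it to p XOR X).
  9: 9 XOR 22 = 31 ≥ 9 — no move.
  12: 12 XOR 22 = 26 ≥ 12 — no move.
  20: 20 XOR 22 = 2 < 20 — winning move (to 2).
  23: 23 XOR 22 = 1 < 23 — winning move (to 1).
  16: 16 XOR 22 = 6 < 16 — winning move (to 6).
That gives 3 winning moves.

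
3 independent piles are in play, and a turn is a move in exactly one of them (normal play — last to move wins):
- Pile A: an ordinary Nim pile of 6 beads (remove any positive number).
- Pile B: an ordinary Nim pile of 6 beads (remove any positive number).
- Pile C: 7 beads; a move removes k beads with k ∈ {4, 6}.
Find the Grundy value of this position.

1

Pile A is a plain Nim pile of size 6, so its Grundy value is 6.
Pile B is a plain Nim pile of size 6, so its Grundy value is 6.
Grundy values for pile C (subtraction set {4, 6}):
k:     0  1  2  3  4  5  6  7
g(k):  0  0  0  0  1  1  1  1
So g(7) = 1.
The value of a disjunctive sum is the nim-sum of the parts.
Combined value = 6 XOR 6 XOR 1 = 1.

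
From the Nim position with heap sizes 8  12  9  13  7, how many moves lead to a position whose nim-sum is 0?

Compute the nim-sum pairwise:
8 ⊕ 12 = 4
4 ⊕ 9 = 13
13 ⊕ 13 = 0
0 ⊕ 7 = 7
The overall nim-sum is X = 7. A heap of size p has a winning move iff p XOR X < p (reduce it to p XOR X).
  8: 8 XOR 7 = 15 ≥ 8 — no move.
  12: 12 XOR 7 = 11 < 12 — winning move (to 11).
  9: 9 XOR 7 = 14 ≥ 9 — no move.
  13: 13 XOR 7 = 10 < 13 — winning move (to 10).
  7: 7 XOR 7 = 0 < 7 — winning move (to 0).
That gives 3 winning moves.

3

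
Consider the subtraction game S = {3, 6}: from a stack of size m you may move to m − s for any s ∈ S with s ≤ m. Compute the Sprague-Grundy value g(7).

2

Build the Grundy sequence with g(k) = mex{g(k−s) : s ∈ {3, 6}, s ≤ k}:
g(0) = mex{} = 0
g(1) = mex{} = 0
g(2) = mex{} = 0
g(3) = mex{0} = 1
g(4) = mex{0} = 1
g(5) = mex{0} = 1
g(6) = mex{0,1} = 2
g(7) = mex{0,1} = 2
So g(7) = 2.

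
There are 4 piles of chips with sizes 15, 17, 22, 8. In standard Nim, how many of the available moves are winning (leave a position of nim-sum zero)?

0

In binary:
  01111  (15)
  10001  (17)
  10110  (22)
  01000  (8)
  -----
  00000  (0)
The nim-sum is already 0, so every move leaves a nonzero nim-sum — there are no winning moves.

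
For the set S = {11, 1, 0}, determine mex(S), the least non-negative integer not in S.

2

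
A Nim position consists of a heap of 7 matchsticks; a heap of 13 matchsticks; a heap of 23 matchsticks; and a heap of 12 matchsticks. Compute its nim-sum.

17

Bitwise XOR of the heap sizes:
  00111  (7)
  01101  (13)
  10111  (23)
  01100  (12)
  -----
  10001  (17)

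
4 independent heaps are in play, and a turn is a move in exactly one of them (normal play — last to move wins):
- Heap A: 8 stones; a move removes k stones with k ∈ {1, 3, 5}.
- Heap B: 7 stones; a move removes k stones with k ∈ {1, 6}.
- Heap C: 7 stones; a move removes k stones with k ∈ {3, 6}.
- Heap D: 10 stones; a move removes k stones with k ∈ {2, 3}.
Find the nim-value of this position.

2

Grundy values for heap A (subtraction set {1, 3, 5}):
k:     0  1  2  3  4  5  6  7  8
g(k):  0  1  0  1  0  1  0  1  0
So g(8) = 0.
Grundy values for heap B (subtraction set {1, 6}):
k:     0  1  2  3  4  5  6  7
g(k):  0  1  0  1  0  1  2  0
So g(7) = 0.
Build the Grundy sequence for heap C with g(k) = mex{g(k−s) : s ∈ {3, 6}, s ≤ k}:
g(0) = mex{} = 0
g(1) = mex{} = 0
g(2) = mex{} = 0
g(3) = mex{0} = 1
g(4) = mex{0} = 1
g(5) = mex{0} = 1
g(6) = mex{0,1} = 2
g(7) = mex{0,1} = 2
So g(7) = 2.
Grundy values for heap D (subtraction set {2, 3}):
g(0) = mex{} = 0
g(1) = mex{} = 0
g(2) = mex{0} = 1
g(3) = mex{0} = 1
g(4) = mex{0,1} = 2
g(5) = mex{1} = 0
g(6) = mex{1,2} = 0
g(7) = mex{0,2} = 1
g(8) = mex{0} = 1
g(9) = mex{0,1} = 2
g(10) = mex{1} = 0
So g(10) = 0.
The value of a disjunctive sum is the nim-sum of the parts.
Combined value = 0 ⊕ 0 ⊕ 2 ⊕ 0 = 2.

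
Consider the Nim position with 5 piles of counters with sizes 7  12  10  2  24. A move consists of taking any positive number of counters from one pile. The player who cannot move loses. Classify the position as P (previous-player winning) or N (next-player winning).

Bitwise XOR of the heap sizes:
  00111  (7)
  01100  (12)
  01010  (10)
  00010  (2)
  11000  (24)
  -----
  11011  (27)
The nim-sum is 27 ≠ 0, so this is an N-position: the player to move can win.

N-position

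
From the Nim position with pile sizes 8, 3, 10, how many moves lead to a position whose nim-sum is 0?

Bitwise XOR of the heap sizes:
  1000  (8)
  0011  (3)
  1010  (10)
  ----
  0001  (1)
The overall nim-sum is X = 1. A pile of size p has a winning move iff p XOR X < p (reduce it to p XOR X).
  8: 8 XOR 1 = 9 ≥ 8 — no move.
  3: 3 XOR 1 = 2 < 3 — winning move (to 2).
  10: 10 XOR 1 = 11 ≥ 10 — no move.
That gives 1 winning move.

1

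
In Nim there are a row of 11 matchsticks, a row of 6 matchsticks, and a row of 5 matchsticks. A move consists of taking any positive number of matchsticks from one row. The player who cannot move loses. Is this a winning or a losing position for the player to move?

Winning position

Nim-sum: 11 XOR 6 XOR 5 = 8.
The nim-sum is 8 ≠ 0, so this is an N-position: the player to move can win.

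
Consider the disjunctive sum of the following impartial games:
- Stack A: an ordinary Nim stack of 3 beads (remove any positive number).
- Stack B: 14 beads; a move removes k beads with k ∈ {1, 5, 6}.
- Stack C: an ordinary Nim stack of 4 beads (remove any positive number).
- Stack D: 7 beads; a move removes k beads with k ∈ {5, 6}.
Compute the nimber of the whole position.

Stack A is a plain Nim stack of size 3, so its Grundy value is 3.
Build the Grundy sequence for stack B with g(k) = mex{g(k−s) : s ∈ {1, 5, 6}, s ≤ k}:
g(0) = mex{} = 0
g(1) = mex{0} = 1
g(2) = mex{1} = 0
g(3) = mex{0} = 1
g(4) = mex{1} = 0
g(5) = mex{0} = 1
g(6) = mex{0,1} = 2
g(7) = mex{0,1,2} = 3
g(8) = mex{0,1,3} = 2
g(9) = mex{0,1,2} = 3
g(10) = mex{0,1,3} = 2
g(11) = mex{1,2} = 0
g(12) = mex{0,2,3} = 1
g(13) = mex{1,2,3} = 0
g(14) = mex{0,2,3} = 1
So g(14) = 1.
Stack C is a plain Nim stack of size 4, so its Grundy value is 4.
Build the Grundy sequence for stack D with g(k) = mex{g(k−s) : s ∈ {5, 6}, s ≤ k}:
g(0) = mex{} = 0
g(1) = mex{} = 0
g(2) = mex{} = 0
g(3) = mex{} = 0
g(4) = mex{} = 0
g(5) = mex{0} = 1
g(6) = mex{0} = 1
g(7) = mex{0} = 1
So g(7) = 1.
By the Sprague-Grundy theorem, the Grundy value of a sum of independent games is the XOR of the component values.
Combined value = 3 XOR 1 XOR 4 XOR 1 = 7.

7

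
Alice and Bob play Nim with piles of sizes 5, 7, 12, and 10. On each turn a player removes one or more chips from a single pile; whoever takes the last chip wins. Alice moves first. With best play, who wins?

Nim-sum: 5 ^ 7 ^ 12 ^ 10 = 4.
The nim-sum is 4 ≠ 0, so this is an N-position: the player to move can win; Alice has a winning move.

Alice wins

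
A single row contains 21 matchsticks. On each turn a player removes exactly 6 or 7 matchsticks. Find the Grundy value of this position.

1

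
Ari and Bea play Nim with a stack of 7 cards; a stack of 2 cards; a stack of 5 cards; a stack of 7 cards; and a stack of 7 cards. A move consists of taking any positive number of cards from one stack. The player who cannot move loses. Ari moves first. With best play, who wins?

Nim-sum: 7 XOR 2 XOR 5 XOR 7 XOR 7 = 0.
The nim-sum is 0, so this is a P-position: the player to move is in a losing position under optimal play; Ari is about to move from it and so loses — Bea wins.

Bea wins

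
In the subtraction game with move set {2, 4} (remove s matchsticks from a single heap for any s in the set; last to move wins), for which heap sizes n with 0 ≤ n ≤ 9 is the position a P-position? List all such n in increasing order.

0, 1, 6, 7

Compute g(0), g(1), … for moves {2, 4}:
g(0) = mex{} = 0
g(1) = mex{} = 0
g(2) = mex{0} = 1
g(3) = mex{0} = 1
g(4) = mex{0,1} = 2
g(5) = mex{0,1} = 2
g(6) = mex{1,2} = 0
g(7) = mex{1,2} = 0
g(8) = mex{0,2} = 1
g(9) = mex{0,2} = 1
The P-positions (g = 0) in 0..9 are 0, 1, 6, 7.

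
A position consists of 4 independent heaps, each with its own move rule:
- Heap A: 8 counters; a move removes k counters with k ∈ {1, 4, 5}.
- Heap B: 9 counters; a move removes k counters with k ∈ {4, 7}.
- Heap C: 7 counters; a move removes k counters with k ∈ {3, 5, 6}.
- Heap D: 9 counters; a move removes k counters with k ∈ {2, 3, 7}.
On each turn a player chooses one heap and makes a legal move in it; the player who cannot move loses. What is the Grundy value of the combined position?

2

Grundy values for heap A (subtraction set {1, 4, 5}):
k:     0  1  2  3  4  5  6  7  8
g(k):  0  1  0  1  2  3  2  3  0
So g(8) = 0.
For heap B, compute g(0), g(1), … with moves {4, 7}:
g(0) = mex{} = 0
g(1) = mex{} = 0
g(2) = mex{} = 0
g(3) = mex{} = 0
g(4) = mex{0} = 1
g(5) = mex{0} = 1
g(6) = mex{0} = 1
g(7) = mex{0} = 1
g(8) = mex{0,1} = 2
g(9) = mex{0,1} = 2
So g(9) = 2.
For heap C, compute g(0), g(1), … with moves {3, 5, 6}:
k:     0  1  2  3  4  5  6  7
g(k):  0  0  0  1  1  1  2  2
So g(7) = 2.
Build the Grundy sequence for heap D with g(k) = mex{g(k−s) : s ∈ {2, 3, 7}, s ≤ k}:
k:     0  1  2  3  4  5  6  7  8  9
g(k):  0  0  1  1  2  0  0  1  1  2
So g(9) = 2.
The value of a disjunctive sum is the nim-sum of the parts.
Combined value = 0 XOR 2 XOR 2 XOR 2 = 2.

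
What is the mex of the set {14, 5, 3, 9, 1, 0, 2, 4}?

6

The values 0, 1, 2, 3, 4, 5 are all present; 6 is the first non-negative integer missing from the set.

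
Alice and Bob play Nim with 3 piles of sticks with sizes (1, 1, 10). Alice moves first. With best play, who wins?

Nim-sum: 1 ⊕ 1 ⊕ 10 = 10.
The nim-sum is 10 ≠ 0, so this is an N-position: the player to move can win; Alice has a winning move.

Alice wins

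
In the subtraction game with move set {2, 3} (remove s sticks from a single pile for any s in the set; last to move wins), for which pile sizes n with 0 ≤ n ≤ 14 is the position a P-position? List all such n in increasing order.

Compute g(0), g(1), … for moves {2, 3}:
g(0) = mex{} = 0
g(1) = mex{} = 0
g(2) = mex{0} = 1
g(3) = mex{0} = 1
g(4) = mex{0,1} = 2
g(5) = mex{1} = 0
g(6) = mex{1,2} = 0
g(7) = mex{0,2} = 1
g(8) = mex{0} = 1
g(9) = mex{0,1} = 2
g(10) = mex{1} = 0
g(11) = mex{1,2} = 0
g(12) = mex{0,2} = 1
g(13) = mex{0} = 1
g(14) = mex{0,1} = 2
The P-positions (g = 0) in 0..14 are 0, 1, 5, 6, 10, 11.

0, 1, 5, 6, 10, 11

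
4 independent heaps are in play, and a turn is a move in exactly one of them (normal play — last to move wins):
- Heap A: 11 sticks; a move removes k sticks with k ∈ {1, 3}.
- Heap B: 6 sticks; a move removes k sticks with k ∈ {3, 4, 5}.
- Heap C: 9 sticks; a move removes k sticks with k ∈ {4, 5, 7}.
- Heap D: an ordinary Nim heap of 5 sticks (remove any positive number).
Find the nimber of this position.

4

Grundy values for heap A (subtraction set {1, 3}):
k:     0  1  2  3  4  5  6  7  8  9 10 11
g(k):  0  1  0  1  0  1  0  1  0  1  0  1
So g(11) = 1.
For heap B, compute g(0), g(1), … with moves {3, 4, 5}:
k:     0  1  2  3  4  5  6
g(k):  0  0  0  1  1  1  2
So g(6) = 2.
For heap C, compute g(0), g(1), … with moves {4, 5, 7}:
g(0) = mex{} = 0
g(1) = mex{} = 0
g(2) = mex{} = 0
g(3) = mex{} = 0
g(4) = mex{0} = 1
g(5) = mex{0} = 1
g(6) = mex{0} = 1
g(7) = mex{0} = 1
g(8) = mex{0,1} = 2
g(9) = mex{0,1} = 2
So g(9) = 2.
Heap D is a plain Nim heap of size 5, so its Grundy value is 5.
By the Sprague-Grundy theorem, the Grundy value of a sum of independent games is the XOR of the component values.
Combined value = 1 ⊕ 2 ⊕ 2 ⊕ 5 = 4.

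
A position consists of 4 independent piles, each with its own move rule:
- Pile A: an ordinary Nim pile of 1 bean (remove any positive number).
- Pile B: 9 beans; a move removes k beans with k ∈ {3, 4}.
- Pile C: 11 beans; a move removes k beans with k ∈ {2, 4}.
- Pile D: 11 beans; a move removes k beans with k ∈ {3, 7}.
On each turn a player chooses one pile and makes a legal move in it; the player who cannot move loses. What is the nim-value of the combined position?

3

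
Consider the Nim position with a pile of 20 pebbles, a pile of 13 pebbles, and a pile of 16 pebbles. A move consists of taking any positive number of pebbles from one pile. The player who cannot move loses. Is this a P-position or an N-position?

In binary:
  10100  (20)
  01101  (13)
  10000  (16)
  -----
  01001  (9)
The nim-sum is 9 ≠ 0, so this is an N-position: the player to move can win.

N-position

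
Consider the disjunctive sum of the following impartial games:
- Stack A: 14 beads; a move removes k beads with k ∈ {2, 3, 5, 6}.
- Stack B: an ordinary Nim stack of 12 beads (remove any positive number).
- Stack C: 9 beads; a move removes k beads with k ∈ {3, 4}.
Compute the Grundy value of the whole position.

For stack A, compute g(0), g(1), … with moves {2, 3, 5, 6}:
g(0) = mex{} = 0
g(1) = mex{} = 0
g(2) = mex{0} = 1
g(3) = mex{0} = 1
g(4) = mex{0,1} = 2
g(5) = mex{0,1} = 2
g(6) = mex{0,1,2} = 3
g(7) = mex{0,1,2} = 3
g(8) = mex{1,2,3} = 0
g(9) = mex{1,2,3} = 0
g(10) = mex{0,2,3} = 1
g(11) = mex{0,2,3} = 1
g(12) = mex{0,1,3} = 2
g(13) = mex{0,1,3} = 2
g(14) = mex{0,1,2} = 3
So g(14) = 3.
Stack B is a plain Nim stack of size 12, so its Grundy value is 12.
Grundy values for stack C (subtraction set {3, 4}):
k:     0  1  2  3  4  5  6  7  8  9
g(k):  0  0  0  1  1  1  2  0  0  0
So g(9) = 0.
By the Sprague-Grundy theorem, the Grundy value of a sum of independent games is the XOR of the component values.
Combined value = 3 ⊕ 12 ⊕ 0 = 15.

15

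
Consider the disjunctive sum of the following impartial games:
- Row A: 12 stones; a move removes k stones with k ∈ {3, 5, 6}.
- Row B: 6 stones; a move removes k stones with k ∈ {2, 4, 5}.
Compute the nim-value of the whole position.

2

Grundy values for row A (subtraction set {3, 5, 6}):
g(0) = mex{} = 0
g(1) = mex{} = 0
g(2) = mex{} = 0
g(3) = mex{0} = 1
g(4) = mex{0} = 1
g(5) = mex{0} = 1
g(6) = mex{0,1} = 2
g(7) = mex{0,1} = 2
g(8) = mex{0,1} = 2
g(9) = mex{1,2} = 0
g(10) = mex{1,2} = 0
g(11) = mex{1,2} = 0
g(12) = mex{0,2} = 1
So g(12) = 1.
Grundy values for row B (subtraction set {2, 4, 5}):
k:     0  1  2  3  4  5  6
g(k):  0  0  1  1  2  2  3
So g(6) = 3.
By the Sprague-Grundy theorem, the Grundy value of a sum of independent games is the XOR of the component values.
Combined value = 1 XOR 3 = 2.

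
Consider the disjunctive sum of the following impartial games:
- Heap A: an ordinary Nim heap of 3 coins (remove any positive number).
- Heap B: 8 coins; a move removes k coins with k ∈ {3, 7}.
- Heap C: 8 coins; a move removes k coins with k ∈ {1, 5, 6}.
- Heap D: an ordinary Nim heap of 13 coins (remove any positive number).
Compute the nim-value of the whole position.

Heap A is a plain Nim heap of size 3, so its Grundy value is 3.
For heap B, compute g(0), g(1), … with moves {3, 7}:
k:     0  1  2  3  4  5  6  7  8
g(k):  0  0  0  1  1  1  0  2  2
So g(8) = 2.
Grundy values for heap C (subtraction set {1, 5, 6}):
g(0) = mex{} = 0
g(1) = mex{0} = 1
g(2) = mex{1} = 0
g(3) = mex{0} = 1
g(4) = mex{1} = 0
g(5) = mex{0} = 1
g(6) = mex{0,1} = 2
g(7) = mex{0,1,2} = 3
g(8) = mex{0,1,3} = 2
So g(8) = 2.
Heap D is a plain Nim heap of size 13, so its Grundy value is 13.
The value of a disjunctive sum is the nim-sum of the parts.
Combined value = 3 XOR 2 XOR 2 XOR 13 = 14.

14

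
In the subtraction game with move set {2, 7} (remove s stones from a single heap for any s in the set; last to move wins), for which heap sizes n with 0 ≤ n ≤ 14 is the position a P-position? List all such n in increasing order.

0, 1, 4, 5, 9, 10, 13, 14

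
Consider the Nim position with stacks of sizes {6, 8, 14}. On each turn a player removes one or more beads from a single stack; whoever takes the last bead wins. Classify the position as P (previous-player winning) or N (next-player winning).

Nim-sum: 6 ^ 8 ^ 14 = 0.
The nim-sum is 0, so this is a P-position: the player to move is in a losing position under optimal play.

P-position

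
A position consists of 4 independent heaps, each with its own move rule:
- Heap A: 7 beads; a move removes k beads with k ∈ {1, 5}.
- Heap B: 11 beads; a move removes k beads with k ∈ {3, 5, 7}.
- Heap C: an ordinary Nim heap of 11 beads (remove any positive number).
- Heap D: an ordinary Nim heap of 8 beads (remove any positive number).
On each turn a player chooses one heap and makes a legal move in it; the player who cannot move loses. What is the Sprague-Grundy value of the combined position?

2

Build the Grundy sequence for heap A with g(k) = mex{g(k−s) : s ∈ {1, 5}, s ≤ k}:
k:     0  1  2  3  4  5  6  7
g(k):  0  1  0  1  0  1  0  1
So g(7) = 1.
For heap B, compute g(0), g(1), … with moves {3, 5, 7}:
g(0) = mex{} = 0
g(1) = mex{} = 0
g(2) = mex{} = 0
g(3) = mex{0} = 1
g(4) = mex{0} = 1
g(5) = mex{0} = 1
g(6) = mex{0,1} = 2
g(7) = mex{0,1} = 2
g(8) = mex{0,1} = 2
g(9) = mex{0,1,2} = 3
g(10) = mex{1,2} = 0
g(11) = mex{1,2} = 0
So g(11) = 0.
Heap C is a plain Nim heap of size 11, so its Grundy value is 11.
Heap D is a plain Nim heap of size 8, so its Grundy value is 8.
By the Sprague-Grundy theorem, the Grundy value of a sum of independent games is the XOR of the component values.
Combined value = 1 XOR 0 XOR 11 XOR 8 = 2.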